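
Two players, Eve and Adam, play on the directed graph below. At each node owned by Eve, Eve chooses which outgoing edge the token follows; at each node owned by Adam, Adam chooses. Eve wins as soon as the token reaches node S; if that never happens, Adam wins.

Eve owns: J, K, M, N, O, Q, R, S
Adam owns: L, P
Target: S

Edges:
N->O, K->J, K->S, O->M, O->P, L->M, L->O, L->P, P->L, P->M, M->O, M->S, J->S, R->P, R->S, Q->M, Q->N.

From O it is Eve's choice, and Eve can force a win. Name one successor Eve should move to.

A0 = {S}
A1: add {J, K, M, R} — J (Eve) has J→S; K (Eve) has K→S; M (Eve) has M→S; R (Eve) has R→S.
A2: add {O, Q} — O (Eve) has O→M; Q (Eve) has Q→M.
A3: add {N} — N (Eve) has N→O.
A4 = A3; e.g. L (Adam) can still go to P. Fixed point.
From O, successor M is in the attractor (rank 1); the other successor P is not.

M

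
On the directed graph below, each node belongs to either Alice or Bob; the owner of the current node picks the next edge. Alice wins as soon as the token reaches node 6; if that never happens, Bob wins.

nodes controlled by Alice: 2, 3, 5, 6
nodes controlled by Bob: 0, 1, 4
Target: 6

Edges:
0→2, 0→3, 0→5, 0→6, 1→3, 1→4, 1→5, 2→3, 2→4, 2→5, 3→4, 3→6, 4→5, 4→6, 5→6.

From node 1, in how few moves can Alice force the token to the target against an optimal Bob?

3

A0 = {6}
A1: add {3, 5} — 3 (Alice) has 3→6; 5 (Alice) has 5→6.
A2: add {2, 4} — 2 (Alice) has 2→3; 4 (Bob): all of {5, 6} already in.
A3: add {0, 1} — 0 (Bob): all of {2, 3, 5, 6} already in; 1 (Bob): all of {3, 4, 5} already in.
A3 = all vertices. Fixed point.
1 enters the attractor at level 3, so Alice can force the target in 3 moves from there.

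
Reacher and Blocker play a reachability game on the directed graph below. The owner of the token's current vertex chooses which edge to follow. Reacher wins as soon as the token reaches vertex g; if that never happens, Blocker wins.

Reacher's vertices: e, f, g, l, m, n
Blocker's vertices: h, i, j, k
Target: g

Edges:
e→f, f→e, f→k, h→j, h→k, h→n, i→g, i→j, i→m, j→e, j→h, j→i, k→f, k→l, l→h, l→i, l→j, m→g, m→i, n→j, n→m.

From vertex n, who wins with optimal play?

Reacher

A0 = {g}
A1: add {m} — m (Reacher) has m→g.
A2: add {n} — n (Reacher) has n→m.
A3 = A2; e.g. e (Reacher) has no edge into A2. Fixed point.
n ∈ A2, so Reacher can force the target.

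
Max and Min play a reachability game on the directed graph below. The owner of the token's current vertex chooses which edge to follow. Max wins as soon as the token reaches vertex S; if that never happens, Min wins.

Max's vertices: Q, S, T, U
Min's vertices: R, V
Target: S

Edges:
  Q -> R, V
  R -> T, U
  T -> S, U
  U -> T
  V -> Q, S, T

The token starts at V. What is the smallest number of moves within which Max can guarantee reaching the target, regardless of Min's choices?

A0 = {S}
A1: add {T} — T (Max) has T→S.
A2: add {U} — U (Max) has U→T.
A3: add {R} — R (Min): all of {T, U} already in.
A4: add {Q} — Q (Max) has Q→R.
A5: add {V} — V (Min): all of {Q, S, T} already in.
A5 = all vertices. Fixed point.
V enters the attractor at level 5, so Max can force the target in 5 moves from there.

5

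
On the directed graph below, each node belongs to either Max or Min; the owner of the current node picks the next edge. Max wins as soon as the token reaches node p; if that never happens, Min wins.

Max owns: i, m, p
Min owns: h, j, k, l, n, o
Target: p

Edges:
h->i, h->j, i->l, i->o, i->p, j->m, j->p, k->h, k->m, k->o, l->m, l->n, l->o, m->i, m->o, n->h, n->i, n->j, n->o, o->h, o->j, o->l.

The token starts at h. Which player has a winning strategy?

Max

A0 = {p}
A1: add {i} — i (Max) has i→p.
A2: add {m} — m (Max) has m→i.
A3: add {j} — j (Min): all of {m, p} already in.
A4: add {h} — h (Min): all of {i, j} already in.
A5 = A4; e.g. k (Min) can still go to o. Fixed point.
h ∈ A4, so Max can force the target.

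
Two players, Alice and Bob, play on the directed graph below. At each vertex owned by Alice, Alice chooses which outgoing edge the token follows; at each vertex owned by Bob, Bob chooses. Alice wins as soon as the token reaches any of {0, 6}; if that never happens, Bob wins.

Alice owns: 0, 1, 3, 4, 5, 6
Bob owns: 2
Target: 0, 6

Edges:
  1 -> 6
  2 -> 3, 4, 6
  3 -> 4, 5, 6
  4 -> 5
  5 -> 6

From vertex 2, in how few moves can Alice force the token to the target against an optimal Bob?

3

A0 = {0, 6}
A1: add {1, 3, 5} — 1 (Alice) has 1→6; 3 (Alice) has 3→6; 5 (Alice) has 5→6.
A2: add {4} — 4 (Alice) has 4→5.
A3: add {2} — 2 (Bob): all of {3, 4, 6} already in.
A3 = all vertices. Fixed point.
2 enters the attractor at level 3, so Alice can force the target in 3 moves from there.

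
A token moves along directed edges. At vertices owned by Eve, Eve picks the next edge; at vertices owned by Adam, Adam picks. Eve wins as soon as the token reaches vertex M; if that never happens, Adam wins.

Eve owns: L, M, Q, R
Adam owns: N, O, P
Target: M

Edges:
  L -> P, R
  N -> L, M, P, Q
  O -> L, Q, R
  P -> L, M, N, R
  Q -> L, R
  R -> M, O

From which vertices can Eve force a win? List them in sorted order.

A0 = {M}
A1: add {R} — R (Eve) has R→M.
A2: add {L, Q} — L (Eve) has L→R; Q (Eve) has Q→R.
A3: add {O} — O (Adam): all of {L, Q, R} already in.
A4 = A3; e.g. N (Adam) can still go to P. Fixed point.
Eve's winning region = {L, M, O, Q, R}.

L, M, O, Q, R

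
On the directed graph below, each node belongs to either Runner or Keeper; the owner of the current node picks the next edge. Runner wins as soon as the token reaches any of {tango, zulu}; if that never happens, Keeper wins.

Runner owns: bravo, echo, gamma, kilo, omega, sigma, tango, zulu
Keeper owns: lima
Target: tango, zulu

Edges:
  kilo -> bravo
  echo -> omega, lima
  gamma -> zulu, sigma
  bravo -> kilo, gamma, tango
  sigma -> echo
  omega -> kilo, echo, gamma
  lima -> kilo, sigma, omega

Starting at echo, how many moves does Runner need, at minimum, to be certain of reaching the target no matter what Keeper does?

A0 = {tango, zulu}
A1: add {bravo, gamma} — gamma (Runner) has gamma→zulu; bravo (Runner) has bravo→tango.
A2: add {kilo, omega} — kilo (Runner) has kilo→bravo; omega (Runner) has omega→gamma.
A3: add {echo} — echo (Runner) has echo→omega.
echo enters the attractor at level 3, so Runner can force the target in 3 moves from there.

3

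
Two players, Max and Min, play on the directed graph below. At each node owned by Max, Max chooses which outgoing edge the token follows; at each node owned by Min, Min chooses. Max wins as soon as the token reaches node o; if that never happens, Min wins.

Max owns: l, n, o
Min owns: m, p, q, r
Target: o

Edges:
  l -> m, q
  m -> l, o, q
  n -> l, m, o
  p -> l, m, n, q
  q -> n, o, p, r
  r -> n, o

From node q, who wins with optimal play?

A0 = {o}
A1: add {n} — n (Max) has n→o.
A2: add {r} — r (Min): all of {n, o} already in.
A3 = A2; e.g. l (Max) has no edge into A2. Fixed point.
q never enters the attractor, so Min can avoid the target forever.

Min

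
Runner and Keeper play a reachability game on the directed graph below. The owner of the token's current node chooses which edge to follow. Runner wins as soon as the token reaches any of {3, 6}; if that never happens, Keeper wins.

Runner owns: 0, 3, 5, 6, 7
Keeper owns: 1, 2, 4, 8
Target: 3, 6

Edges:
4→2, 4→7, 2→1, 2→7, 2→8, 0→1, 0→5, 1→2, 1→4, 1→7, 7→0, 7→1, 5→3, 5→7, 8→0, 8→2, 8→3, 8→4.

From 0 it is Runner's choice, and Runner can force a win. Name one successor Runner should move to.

A0 = {3, 6}
A1: add {5} — 5 (Runner) has 5→3.
A2: add {0} — 0 (Runner) has 0→5.
A3: add {7} — 7 (Runner) has 7→0.
A4 = A3; e.g. 1 (Keeper) can still go to 2. Fixed point.
From 0, successor 5 is in the attractor (rank 1); the other successor 1 is not.

5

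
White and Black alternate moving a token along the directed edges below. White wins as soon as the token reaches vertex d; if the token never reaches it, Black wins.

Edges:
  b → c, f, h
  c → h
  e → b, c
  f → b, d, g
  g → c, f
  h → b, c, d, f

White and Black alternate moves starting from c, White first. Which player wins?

Track states (vertex, player-to-move).
A0 = {(d,White), (d,Black)}
A1: add {(f,White), (h,White)}.
A2: add {(c,Black)}.
A3: add {(b,White), (e,White), (g,White)}.
A4: add {(f,Black)}.
A5 = A4; e.g. (b,Black) stays out. (c,White) never enters ⇒ Black avoids the target.

Black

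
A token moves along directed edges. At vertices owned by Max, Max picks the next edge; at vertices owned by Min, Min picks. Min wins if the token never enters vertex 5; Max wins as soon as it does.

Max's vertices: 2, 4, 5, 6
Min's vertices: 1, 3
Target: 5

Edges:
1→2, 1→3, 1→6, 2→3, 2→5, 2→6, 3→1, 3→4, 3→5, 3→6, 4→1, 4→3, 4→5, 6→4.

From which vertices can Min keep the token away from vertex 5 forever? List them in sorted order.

1, 3

A0 = {5}
A1: add {2, 4} — 2 (Max) has 2→5; 4 (Max) has 4→5.
A2: add {6} — 6 (Max) has 6→4.
A3 = A2; e.g. 1 (Min) can still go to 3. Fixed point.
Max's attractor = {2, 4, 5, 6}; Min avoids the target exactly from the complement.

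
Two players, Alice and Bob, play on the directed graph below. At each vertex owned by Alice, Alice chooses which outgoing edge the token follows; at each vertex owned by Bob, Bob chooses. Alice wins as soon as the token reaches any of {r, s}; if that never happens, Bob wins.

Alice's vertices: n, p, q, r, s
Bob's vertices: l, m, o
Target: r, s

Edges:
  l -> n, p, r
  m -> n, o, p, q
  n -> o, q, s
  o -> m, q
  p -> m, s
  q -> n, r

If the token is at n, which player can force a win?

Alice

A0 = {r, s}
A1: add {n, p, q} — n (Alice) has n→s; p (Alice) has p→s; q (Alice) has q→r.
n ∈ A1, so Alice can force the target.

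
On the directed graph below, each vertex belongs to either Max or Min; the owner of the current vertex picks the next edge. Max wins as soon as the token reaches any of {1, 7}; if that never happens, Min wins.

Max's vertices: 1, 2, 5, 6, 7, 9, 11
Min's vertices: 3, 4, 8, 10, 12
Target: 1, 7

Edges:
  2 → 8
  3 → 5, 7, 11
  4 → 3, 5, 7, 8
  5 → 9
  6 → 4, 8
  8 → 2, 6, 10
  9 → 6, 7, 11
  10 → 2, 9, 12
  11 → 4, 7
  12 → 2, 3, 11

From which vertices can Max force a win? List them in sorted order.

A0 = {1, 7}
A1: add {9, 11} — 9 (Max) has 9→7; 11 (Max) has 11→7.
A2: add {5} — 5 (Max) has 5→9.
A3: add {3} — 3 (Min): all of {5, 7, 11} already in.
A4 = A3; e.g. 2 (Max) has no edge into A3. Fixed point.
Max's winning region = {1, 3, 5, 7, 9, 11}.

1, 3, 5, 7, 9, 11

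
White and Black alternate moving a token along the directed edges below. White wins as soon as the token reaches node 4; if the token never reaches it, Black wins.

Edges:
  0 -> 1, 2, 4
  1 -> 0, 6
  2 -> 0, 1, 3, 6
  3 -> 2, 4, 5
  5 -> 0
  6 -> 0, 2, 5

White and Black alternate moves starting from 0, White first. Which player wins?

Track states (vertex, player-to-move).
A0 = {(4,White), (4,Black)}
A1: add {(0,White), (3,White)}.
(0,White) ∈ A1 ⇒ White forces the target.

White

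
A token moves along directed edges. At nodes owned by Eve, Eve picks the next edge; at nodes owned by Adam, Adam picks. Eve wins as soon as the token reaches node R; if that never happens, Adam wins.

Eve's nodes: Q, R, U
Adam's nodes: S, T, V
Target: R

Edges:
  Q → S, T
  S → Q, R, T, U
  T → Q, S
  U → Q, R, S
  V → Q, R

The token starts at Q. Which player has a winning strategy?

A0 = {R}
A1: add {U} — U (Eve) has U→R.
A2 = A1; e.g. Q (Eve) has no edge into A1. Fixed point.
Q never enters the attractor, so Adam can avoid the target forever.

Adam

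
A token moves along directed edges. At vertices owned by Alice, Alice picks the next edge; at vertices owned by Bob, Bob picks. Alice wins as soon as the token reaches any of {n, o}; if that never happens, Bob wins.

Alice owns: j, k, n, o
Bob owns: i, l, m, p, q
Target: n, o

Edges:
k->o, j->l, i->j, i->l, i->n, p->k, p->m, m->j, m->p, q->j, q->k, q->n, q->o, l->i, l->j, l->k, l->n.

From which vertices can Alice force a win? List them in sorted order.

k, n, o

A0 = {n, o}
A1: add {k} — k (Alice) has k→o.
A2 = A1; e.g. i (Bob) can still go to j. Fixed point.
Alice's winning region = {k, n, o}.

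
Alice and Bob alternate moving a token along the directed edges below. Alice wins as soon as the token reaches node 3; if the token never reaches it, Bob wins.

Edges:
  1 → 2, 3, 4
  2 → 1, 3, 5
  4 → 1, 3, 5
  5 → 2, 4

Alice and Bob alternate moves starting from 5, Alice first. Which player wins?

Track states (vertex, player-to-move).
A0 = {(3,Alice), (3,Bob)}
A1: add {(1,Alice), (2,Alice), (4,Alice)}.
A2: add {(1,Bob), (5,Bob)}.
A3 = A2; e.g. (2,Bob) stays out. (5,Alice) never enters ⇒ Bob avoids the target.

Bob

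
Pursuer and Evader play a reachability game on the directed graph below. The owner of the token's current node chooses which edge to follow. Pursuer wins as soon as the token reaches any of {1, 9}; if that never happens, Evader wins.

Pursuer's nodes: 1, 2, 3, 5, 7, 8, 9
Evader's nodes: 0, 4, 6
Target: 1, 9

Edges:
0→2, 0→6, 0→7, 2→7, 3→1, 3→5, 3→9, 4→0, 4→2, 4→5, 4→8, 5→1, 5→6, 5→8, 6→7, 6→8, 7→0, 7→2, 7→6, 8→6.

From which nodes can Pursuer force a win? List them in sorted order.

1, 3, 5, 9

A0 = {1, 9}
A1: add {3, 5} — 3 (Pursuer) has 3→1; 5 (Pursuer) has 5→1.
A2 = A1; e.g. 0 (Evader) can still go to 2. Fixed point.
Pursuer's winning region = {1, 3, 5, 9}.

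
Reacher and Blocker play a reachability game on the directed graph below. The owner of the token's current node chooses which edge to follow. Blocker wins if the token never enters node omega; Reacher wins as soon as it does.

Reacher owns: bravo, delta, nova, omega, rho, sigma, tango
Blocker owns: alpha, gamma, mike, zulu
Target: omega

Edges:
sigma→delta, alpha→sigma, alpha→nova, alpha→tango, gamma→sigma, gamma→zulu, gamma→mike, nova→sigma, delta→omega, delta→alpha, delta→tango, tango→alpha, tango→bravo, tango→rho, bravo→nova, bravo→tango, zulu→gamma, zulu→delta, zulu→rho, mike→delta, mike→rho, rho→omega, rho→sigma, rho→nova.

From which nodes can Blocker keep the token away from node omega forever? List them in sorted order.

gamma, zulu

A0 = {omega}
A1: add {delta, rho} — delta (Reacher) has delta→omega; rho (Reacher) has rho→omega.
A2: add {mike, sigma, tango} — sigma (Reacher) has sigma→delta; tango (Reacher) has tango→rho; mike (Blocker): all of {delta, rho} already in.
A3: add {bravo, nova} — nova (Reacher) has nova→sigma; bravo (Reacher) has bravo→tango.
A4: add {alpha} — alpha (Blocker): all of {sigma, nova, tango} already in.
A5 = A4; e.g. gamma (Blocker) can still go to zulu. Fixed point.
Reacher's attractor = {alpha, bravo, delta, mike, nova, omega, rho, sigma, tango}; Blocker avoids the target exactly from the complement.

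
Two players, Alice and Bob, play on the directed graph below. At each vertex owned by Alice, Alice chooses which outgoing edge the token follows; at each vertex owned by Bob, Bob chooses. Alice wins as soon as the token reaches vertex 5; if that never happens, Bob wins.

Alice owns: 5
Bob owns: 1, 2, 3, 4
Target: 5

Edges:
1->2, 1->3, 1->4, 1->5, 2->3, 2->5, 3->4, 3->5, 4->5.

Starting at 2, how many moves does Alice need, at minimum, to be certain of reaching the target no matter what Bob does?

3

A0 = {5}
A1: add {4} — 4 (Bob): all of {5} already in.
A2: add {3} — 3 (Bob): all of {4, 5} already in.
A3: add {2} — 2 (Bob): all of {3, 5} already in.
2 enters the attractor at level 3, so Alice can force the target in 3 moves from there.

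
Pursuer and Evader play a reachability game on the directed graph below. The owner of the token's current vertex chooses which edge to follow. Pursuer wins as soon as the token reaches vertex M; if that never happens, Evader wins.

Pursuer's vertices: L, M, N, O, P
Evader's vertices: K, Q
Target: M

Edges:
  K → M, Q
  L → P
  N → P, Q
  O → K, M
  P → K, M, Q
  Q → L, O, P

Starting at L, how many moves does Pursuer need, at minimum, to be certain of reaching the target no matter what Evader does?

A0 = {M}
A1: add {O, P} — O (Pursuer) has O→M; P (Pursuer) has P→M.
A2: add {L, N} — L (Pursuer) has L→P; N (Pursuer) has N→P.
L enters the attractor at level 2, so Pursuer can force the target in 2 moves from there.

2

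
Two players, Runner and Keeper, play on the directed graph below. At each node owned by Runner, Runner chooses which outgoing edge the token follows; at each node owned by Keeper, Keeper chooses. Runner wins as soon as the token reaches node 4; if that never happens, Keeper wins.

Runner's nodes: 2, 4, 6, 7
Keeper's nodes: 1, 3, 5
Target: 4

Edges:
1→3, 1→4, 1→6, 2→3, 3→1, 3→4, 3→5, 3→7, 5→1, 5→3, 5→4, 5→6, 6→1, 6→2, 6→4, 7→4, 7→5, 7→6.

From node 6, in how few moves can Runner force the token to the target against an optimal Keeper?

A0 = {4}
A1: add {6, 7} — 6 (Runner) has 6→4; 7 (Runner) has 7→4.
A2 = A1; e.g. 1 (Keeper) can still go to 3. Fixed point.
6 enters the attractor at level 1, so Runner can force the target in 1 move from there.

1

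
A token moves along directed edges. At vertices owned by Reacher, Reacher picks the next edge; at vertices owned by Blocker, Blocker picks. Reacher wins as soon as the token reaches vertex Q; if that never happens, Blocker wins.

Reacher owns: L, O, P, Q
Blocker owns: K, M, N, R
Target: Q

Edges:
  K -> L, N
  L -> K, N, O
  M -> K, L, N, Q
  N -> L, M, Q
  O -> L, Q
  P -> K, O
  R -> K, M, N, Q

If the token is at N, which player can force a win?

Blocker

A0 = {Q}
A1: add {O} — O (Reacher) has O→Q.
A2: add {L, P} — L (Reacher) has L→O; P (Reacher) has P→O.
A3 = A2; e.g. K (Blocker) can still go to N. Fixed point.
N never enters the attractor, so Blocker can avoid the target forever.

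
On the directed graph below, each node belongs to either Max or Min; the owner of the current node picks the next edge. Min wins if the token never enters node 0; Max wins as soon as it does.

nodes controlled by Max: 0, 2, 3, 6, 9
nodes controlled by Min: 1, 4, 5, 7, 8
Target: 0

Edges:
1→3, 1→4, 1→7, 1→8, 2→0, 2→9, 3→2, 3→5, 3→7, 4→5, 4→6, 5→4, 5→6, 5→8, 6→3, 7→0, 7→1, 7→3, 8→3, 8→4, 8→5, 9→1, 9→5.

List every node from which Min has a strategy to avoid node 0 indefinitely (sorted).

1, 4, 5, 7, 8, 9

A0 = {0}
A1: add {2} — 2 (Max) has 2→0.
A2: add {3} — 3 (Max) has 3→2.
A3: add {6} — 6 (Max) has 6→3.
A4 = A3; e.g. 1 (Min) can still go to 4. Fixed point.
Max's attractor = {0, 2, 3, 6}; Min avoids the target exactly from the complement.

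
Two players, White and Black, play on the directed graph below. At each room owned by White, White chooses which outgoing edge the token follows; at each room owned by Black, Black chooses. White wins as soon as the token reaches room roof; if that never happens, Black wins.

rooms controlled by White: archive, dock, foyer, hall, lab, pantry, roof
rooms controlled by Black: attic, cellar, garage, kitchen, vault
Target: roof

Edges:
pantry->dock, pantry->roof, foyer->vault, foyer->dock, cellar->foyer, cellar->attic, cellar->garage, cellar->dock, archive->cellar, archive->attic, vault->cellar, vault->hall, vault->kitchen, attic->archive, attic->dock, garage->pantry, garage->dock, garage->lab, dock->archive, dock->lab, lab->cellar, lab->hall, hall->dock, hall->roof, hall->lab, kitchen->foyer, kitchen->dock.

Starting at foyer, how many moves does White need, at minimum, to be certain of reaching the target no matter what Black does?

A0 = {roof}
A1: add {hall, pantry} — pantry (White) has pantry→roof; hall (White) has hall→roof.
A2: add {lab} — lab (White) has lab→hall.
A3: add {dock} — dock (White) has dock→lab.
A4: add {foyer, garage} — foyer (White) has foyer→dock; garage (Black): all of {pantry, dock, lab} already in.
foyer enters the attractor at level 4, so White can force the target in 4 moves from there.

4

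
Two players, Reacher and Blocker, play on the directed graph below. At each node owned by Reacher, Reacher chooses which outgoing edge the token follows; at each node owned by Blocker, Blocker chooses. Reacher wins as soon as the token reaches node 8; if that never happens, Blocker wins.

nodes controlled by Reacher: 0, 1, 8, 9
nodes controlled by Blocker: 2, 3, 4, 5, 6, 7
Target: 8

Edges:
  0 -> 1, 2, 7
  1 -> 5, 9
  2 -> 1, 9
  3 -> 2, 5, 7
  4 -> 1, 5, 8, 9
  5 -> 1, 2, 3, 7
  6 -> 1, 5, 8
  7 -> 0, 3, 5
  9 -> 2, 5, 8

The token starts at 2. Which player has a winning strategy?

Reacher

A0 = {8}
A1: add {9} — 9 (Reacher) has 9→8.
A2: add {1} — 1 (Reacher) has 1→9.
A3: add {0, 2} — 0 (Reacher) has 0→1; 2 (Blocker): all of {1, 9} already in.
A4 = A3; e.g. 3 (Blocker) can still go to 5. Fixed point.
2 ∈ A3, so Reacher can force the target.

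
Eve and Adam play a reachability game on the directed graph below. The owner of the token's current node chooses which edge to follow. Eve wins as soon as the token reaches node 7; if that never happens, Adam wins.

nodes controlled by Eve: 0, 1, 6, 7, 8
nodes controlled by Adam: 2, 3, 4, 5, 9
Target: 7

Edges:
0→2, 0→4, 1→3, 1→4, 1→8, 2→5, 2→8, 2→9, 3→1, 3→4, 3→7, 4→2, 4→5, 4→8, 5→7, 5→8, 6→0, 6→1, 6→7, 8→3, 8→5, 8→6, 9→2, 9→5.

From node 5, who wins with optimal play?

Eve

A0 = {7}
A1: add {6} — 6 (Eve) has 6→7.
A2: add {8} — 8 (Eve) has 8→6.
A3: add {1, 5} — 1 (Eve) has 1→8; 5 (Adam): all of {7, 8} already in.
A4 = A3; e.g. 0 (Eve) has no edge into A3. Fixed point.
5 ∈ A3, so Eve can force the target.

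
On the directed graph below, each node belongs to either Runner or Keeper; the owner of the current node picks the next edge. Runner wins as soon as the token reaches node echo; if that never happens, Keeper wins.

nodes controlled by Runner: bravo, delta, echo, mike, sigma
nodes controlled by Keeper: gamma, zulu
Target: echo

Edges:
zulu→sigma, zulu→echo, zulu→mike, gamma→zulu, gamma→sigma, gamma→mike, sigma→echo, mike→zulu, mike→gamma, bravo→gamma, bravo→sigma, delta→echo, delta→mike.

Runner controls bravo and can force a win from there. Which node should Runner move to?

A0 = {echo}
A1: add {delta, sigma} — sigma (Runner) has sigma→echo; delta (Runner) has delta→echo.
A2: add {bravo} — bravo (Runner) has bravo→sigma.
A3 = A2; e.g. zulu (Keeper) can still go to mike. Fixed point.
From bravo, successor sigma is in the attractor (rank 1); the other successor gamma is not.

sigma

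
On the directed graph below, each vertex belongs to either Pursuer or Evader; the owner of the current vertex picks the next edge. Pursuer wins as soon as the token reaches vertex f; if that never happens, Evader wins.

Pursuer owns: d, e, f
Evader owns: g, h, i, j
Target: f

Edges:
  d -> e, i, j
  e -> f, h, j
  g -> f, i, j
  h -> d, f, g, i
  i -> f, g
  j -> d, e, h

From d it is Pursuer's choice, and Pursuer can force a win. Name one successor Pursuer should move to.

e

A0 = {f}
A1: add {e} — e (Pursuer) has e→f.
A2: add {d} — d (Pursuer) has d→e.
A3 = A2; e.g. g (Evader) can still go to i. Fixed point.
From d, successor e is in the attractor (rank 1); the other successors i, j are not.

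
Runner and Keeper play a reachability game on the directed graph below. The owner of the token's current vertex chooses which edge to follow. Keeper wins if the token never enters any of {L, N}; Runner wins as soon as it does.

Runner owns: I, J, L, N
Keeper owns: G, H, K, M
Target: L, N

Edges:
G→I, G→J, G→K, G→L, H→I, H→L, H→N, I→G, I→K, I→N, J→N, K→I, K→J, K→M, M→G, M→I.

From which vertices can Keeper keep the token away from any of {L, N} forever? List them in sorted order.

G, K, M

A0 = {L, N}
A1: add {I, J} — I (Runner) has I→N; J (Runner) has J→N.
A2: add {H} — H (Keeper): all of {I, L, N} already in.
A3 = A2; e.g. G (Keeper) can still go to K. Fixed point.
Runner's attractor = {H, I, J, L, N}; Keeper avoids the target exactly from the complement.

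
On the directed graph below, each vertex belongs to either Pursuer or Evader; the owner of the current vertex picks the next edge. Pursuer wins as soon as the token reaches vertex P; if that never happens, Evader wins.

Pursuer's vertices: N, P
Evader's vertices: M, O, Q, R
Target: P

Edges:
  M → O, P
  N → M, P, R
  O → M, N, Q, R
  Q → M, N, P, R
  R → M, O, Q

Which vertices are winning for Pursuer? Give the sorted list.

N, P

A0 = {P}
A1: add {N} — N (Pursuer) has N→P.
A2 = A1; e.g. M (Evader) can still go to O. Fixed point.
Pursuer's winning region = {N, P}.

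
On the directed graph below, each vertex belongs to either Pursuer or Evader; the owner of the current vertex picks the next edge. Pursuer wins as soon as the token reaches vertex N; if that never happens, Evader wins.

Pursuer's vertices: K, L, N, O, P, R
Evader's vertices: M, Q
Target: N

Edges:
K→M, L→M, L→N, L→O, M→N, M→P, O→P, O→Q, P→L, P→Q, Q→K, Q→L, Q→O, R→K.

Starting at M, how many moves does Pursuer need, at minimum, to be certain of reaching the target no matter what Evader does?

3

A0 = {N}
A1: add {L} — L (Pursuer) has L→N.
A2: add {P} — P (Pursuer) has P→L.
A3: add {M, O} — M (Evader): all of {N, P} already in; O (Pursuer) has O→P.
M enters the attractor at level 3, so Pursuer can force the target in 3 moves from there.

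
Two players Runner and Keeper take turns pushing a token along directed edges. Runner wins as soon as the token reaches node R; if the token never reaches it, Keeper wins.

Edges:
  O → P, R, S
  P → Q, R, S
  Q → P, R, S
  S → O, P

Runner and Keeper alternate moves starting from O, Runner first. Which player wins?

Runner

Track states (vertex, player-to-move).
A0 = {(R,Runner), (R,Keeper)}
A1: add {(O,Runner), (P,Runner), (Q,Runner)}.
(O,Runner) ∈ A1 ⇒ Runner forces the target.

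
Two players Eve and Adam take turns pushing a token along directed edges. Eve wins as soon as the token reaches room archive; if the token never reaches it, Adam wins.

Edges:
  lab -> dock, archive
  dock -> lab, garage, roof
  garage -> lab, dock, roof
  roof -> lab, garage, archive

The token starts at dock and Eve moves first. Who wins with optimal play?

Adam

Track states (vertex, player-to-move).
A0 = {(archive,Eve), (archive,Adam)}
A1: add {(lab,Eve), (roof,Eve)}.
A2 = A1; e.g. (lab,Adam) stays out. (dock,Eve) never enters ⇒ Adam avoids the target.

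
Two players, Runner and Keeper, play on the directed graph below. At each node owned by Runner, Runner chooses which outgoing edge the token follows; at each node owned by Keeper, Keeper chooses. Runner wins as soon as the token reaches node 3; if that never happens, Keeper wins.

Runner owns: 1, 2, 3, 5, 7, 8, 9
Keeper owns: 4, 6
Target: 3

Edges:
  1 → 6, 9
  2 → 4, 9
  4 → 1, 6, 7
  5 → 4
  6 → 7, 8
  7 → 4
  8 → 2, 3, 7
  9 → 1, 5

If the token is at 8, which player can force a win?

A0 = {3}
A1: add {8} — 8 (Runner) has 8→3.
A2 = A1; e.g. 1 (Runner) has no edge into A1. Fixed point.
8 ∈ A1, so Runner can force the target.

Runner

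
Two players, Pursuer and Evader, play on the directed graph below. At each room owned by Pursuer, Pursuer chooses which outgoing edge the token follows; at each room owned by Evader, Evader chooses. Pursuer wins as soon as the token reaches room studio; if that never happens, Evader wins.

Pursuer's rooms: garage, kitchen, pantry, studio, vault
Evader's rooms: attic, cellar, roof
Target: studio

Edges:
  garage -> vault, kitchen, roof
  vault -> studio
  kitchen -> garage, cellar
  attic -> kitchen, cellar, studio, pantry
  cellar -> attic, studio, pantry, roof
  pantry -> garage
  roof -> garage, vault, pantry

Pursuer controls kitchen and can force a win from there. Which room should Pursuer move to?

garage

A0 = {studio}
A1: add {vault} — vault (Pursuer) has vault→studio.
A2: add {garage} — garage (Pursuer) has garage→vault.
A3: add {kitchen, pantry} — kitchen (Pursuer) has kitchen→garage; pantry (Pursuer) has pantry→garage.
A4: add {roof} — roof (Evader): all of {garage, vault, pantry} already in.
A5 = A4; e.g. attic (Evader) can still go to cellar. Fixed point.
From kitchen, successor garage is in the attractor (rank 2); the other successor cellar is not.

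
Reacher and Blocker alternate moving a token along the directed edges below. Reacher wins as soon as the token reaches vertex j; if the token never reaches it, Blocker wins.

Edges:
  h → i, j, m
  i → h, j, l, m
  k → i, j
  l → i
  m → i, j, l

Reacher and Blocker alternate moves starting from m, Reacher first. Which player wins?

Track states (vertex, player-to-move).
A0 = {(j,Reacher), (j,Blocker)}
A1: add {(h,Reacher), (i,Reacher), (k,Reacher), (m,Reacher)}.
(m,Reacher) ∈ A1 ⇒ Reacher forces the target.

Reacher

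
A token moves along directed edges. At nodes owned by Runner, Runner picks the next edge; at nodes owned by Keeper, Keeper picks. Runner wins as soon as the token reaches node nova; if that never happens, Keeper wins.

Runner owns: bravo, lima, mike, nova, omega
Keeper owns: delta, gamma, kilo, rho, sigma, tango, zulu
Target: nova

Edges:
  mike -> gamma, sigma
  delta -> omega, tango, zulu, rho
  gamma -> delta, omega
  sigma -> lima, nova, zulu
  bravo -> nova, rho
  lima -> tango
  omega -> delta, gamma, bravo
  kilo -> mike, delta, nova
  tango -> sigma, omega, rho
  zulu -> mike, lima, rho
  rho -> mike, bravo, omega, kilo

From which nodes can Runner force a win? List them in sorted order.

A0 = {nova}
A1: add {bravo} — bravo (Runner) has bravo→nova.
A2: add {omega} — omega (Runner) has omega→bravo.
A3 = A2; e.g. mike (Runner) has no edge into A2. Fixed point.
Runner's winning region = {bravo, nova, omega}.

bravo, nova, omega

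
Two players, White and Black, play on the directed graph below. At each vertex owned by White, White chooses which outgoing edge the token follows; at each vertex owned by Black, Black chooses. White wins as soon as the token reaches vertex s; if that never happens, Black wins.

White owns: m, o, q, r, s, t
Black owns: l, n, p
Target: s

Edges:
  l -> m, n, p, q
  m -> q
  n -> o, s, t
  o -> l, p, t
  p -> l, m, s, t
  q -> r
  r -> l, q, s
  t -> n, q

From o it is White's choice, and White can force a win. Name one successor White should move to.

A0 = {s}
A1: add {r} — r (White) has r→s.
A2: add {q} — q (White) has q→r.
A3: add {m, t} — m (White) has m→q; t (White) has t→q.
A4: add {o} — o (White) has o→t.
A5: add {n} — n (Black): all of {o, s, t} already in.
A6 = A5; e.g. l (Black) can still go to p. Fixed point.
From o, successor t is in the attractor (rank 3); the other successors l, p are not.

t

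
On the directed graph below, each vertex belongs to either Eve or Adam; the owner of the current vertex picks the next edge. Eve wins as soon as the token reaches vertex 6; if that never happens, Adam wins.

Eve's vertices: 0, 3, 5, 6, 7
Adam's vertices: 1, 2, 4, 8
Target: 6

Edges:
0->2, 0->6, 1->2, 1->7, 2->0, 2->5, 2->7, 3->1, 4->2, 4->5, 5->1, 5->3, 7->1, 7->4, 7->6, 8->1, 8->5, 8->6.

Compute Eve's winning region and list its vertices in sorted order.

A0 = {6}
A1: add {0, 7} — 0 (Eve) has 0→6; 7 (Eve) has 7→6.
A2 = A1; e.g. 1 (Adam) can still go to 2. Fixed point.
Eve's winning region = {0, 6, 7}.

0, 6, 7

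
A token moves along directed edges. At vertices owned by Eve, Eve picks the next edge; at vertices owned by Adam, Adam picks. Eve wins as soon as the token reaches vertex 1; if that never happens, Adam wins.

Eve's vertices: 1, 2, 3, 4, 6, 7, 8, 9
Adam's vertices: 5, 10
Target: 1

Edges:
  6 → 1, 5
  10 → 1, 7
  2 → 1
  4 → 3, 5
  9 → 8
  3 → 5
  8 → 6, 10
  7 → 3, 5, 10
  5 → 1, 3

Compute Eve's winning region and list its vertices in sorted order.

A0 = {1}
A1: add {2, 6} — 2 (Eve) has 2→1; 6 (Eve) has 6→1.
A2: add {8} — 8 (Eve) has 8→6.
A3: add {9} — 9 (Eve) has 9→8.
A4 = A3; e.g. 3 (Eve) has no edge into A3. Fixed point.
Eve's winning region = {1, 2, 6, 8, 9}.

1, 2, 6, 8, 9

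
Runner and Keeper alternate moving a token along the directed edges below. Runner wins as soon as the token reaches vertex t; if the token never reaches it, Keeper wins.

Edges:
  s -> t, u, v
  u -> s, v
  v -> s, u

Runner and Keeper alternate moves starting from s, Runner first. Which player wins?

Runner

Track states (vertex, player-to-move).
A0 = {(t,Runner), (t,Keeper)}
A1: add {(s,Runner)}.
(s,Runner) ∈ A1 ⇒ Runner forces the target.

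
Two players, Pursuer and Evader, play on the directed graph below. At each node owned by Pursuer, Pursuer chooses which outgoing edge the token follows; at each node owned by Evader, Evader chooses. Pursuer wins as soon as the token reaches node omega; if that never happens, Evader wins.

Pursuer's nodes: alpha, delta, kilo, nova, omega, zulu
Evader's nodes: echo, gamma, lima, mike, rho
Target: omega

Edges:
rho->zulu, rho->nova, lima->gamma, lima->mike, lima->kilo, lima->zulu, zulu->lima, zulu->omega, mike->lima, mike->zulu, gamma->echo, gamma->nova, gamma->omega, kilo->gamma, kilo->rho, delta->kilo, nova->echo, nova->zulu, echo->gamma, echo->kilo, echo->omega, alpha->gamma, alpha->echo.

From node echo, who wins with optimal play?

A0 = {omega}
A1: add {zulu} — zulu (Pursuer) has zulu→omega.
A2: add {nova} — nova (Pursuer) has nova→zulu.
A3: add {rho} — rho (Evader): all of {zulu, nova} already in.
A4: add {kilo} — kilo (Pursuer) has kilo→rho.
A5: add {delta} — delta (Pursuer) has delta→kilo.
A6 = A5; e.g. gamma (Evader) can still go to echo. Fixed point.
echo never enters the attractor, so Evader can avoid the target forever.

Evader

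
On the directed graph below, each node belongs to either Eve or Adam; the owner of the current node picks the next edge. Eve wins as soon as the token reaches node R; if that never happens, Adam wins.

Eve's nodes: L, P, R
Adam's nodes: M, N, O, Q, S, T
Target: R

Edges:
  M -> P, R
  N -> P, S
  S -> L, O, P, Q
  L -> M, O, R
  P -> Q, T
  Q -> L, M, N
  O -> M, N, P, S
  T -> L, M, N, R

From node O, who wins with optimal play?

Adam

A0 = {R}
A1: add {L} — L (Eve) has L→R.
A2 = A1; e.g. M (Adam) can still go to P. Fixed point.
O never enters the attractor, so Adam can avoid the target forever.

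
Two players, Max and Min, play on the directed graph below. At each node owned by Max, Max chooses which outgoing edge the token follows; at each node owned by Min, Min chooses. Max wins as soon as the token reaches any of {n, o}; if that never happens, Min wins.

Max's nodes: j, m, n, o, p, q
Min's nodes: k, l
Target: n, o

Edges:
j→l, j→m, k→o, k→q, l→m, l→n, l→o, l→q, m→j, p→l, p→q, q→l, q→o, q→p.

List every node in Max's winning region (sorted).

k, n, o, p, q

A0 = {n, o}
A1: add {q} — q (Max) has q→o.
A2: add {k, p} — k (Min): all of {o, q} already in; p (Max) has p→q.
A3 = A2; e.g. j (Max) has no edge into A2. Fixed point.
Max's winning region = {k, n, o, p, q}.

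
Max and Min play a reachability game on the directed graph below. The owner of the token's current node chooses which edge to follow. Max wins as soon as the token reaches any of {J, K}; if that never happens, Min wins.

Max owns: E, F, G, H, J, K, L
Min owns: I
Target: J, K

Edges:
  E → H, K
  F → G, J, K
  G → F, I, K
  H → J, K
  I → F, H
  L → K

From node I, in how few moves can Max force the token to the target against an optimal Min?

2

A0 = {J, K}
A1: add {E, F, G, H, L} — E (Max) has E→K; F (Max) has F→J; G (Max) has G→K; H (Max) has H→J; L (Max) has L→K.
A2: add {I} — I (Min): all of {F, H} already in.
A2 = all vertices. Fixed point.
I enters the attractor at level 2, so Max can force the target in 2 moves from there.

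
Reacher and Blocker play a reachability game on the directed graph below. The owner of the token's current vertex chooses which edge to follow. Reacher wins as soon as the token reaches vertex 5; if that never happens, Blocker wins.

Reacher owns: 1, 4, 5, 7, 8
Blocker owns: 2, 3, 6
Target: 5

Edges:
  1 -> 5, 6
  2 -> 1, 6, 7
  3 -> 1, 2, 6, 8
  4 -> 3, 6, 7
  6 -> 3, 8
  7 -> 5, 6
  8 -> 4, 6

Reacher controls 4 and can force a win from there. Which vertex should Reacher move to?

7

A0 = {5}
A1: add {1, 7} — 1 (Reacher) has 1→5; 7 (Reacher) has 7→5.
A2: add {4} — 4 (Reacher) has 4→7.
A3: add {8} — 8 (Reacher) has 8→4.
A4 = A3; e.g. 2 (Blocker) can still go to 6. Fixed point.
From 4, successor 7 is in the attractor (rank 1); the other successors 3, 6 are not.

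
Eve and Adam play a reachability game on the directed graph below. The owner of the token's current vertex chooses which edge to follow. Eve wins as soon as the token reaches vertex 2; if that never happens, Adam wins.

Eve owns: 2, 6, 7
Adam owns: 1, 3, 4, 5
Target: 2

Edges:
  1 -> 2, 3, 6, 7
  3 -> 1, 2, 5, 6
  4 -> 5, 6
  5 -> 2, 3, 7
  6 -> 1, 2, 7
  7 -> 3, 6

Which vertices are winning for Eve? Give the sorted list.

A0 = {2}
A1: add {6} — 6 (Eve) has 6→2.
A2: add {7} — 7 (Eve) has 7→6.
A3 = A2; e.g. 1 (Adam) can still go to 3. Fixed point.
Eve's winning region = {2, 6, 7}.

2, 6, 7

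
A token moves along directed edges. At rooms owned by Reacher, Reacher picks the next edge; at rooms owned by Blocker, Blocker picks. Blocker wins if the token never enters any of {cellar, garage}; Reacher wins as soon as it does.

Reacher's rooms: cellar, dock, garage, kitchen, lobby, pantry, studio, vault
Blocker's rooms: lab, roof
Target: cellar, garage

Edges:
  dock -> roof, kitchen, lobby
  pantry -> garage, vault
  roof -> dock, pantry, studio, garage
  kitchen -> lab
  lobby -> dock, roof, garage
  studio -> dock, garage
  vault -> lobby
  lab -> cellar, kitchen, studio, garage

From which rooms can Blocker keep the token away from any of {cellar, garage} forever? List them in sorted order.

kitchen, lab

A0 = {cellar, garage}
A1: add {lobby, pantry, studio} — pantry (Reacher) has pantry→garage; lobby (Reacher) has lobby→garage; studio (Reacher) has studio→garage.
A2: add {dock, vault} — dock (Reacher) has dock→lobby; vault (Reacher) has vault→lobby.
A3: add {roof} — roof (Blocker): all of {dock, pantry, studio, garage} already in.
A4 = A3; e.g. kitchen (Reacher) has no edge into A3. Fixed point.
Reacher's attractor = {cellar, dock, garage, lobby, pantry, roof, studio, vault}; Blocker avoids the target exactly from the complement.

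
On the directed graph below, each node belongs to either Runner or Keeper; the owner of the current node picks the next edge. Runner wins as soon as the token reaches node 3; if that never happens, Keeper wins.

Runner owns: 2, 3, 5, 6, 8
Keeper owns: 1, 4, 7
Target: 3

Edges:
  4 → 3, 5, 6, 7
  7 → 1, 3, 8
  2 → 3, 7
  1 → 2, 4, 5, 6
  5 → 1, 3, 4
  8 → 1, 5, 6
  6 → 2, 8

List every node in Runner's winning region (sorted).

A0 = {3}
A1: add {2, 5} — 2 (Runner) has 2→3; 5 (Runner) has 5→3.
A2: add {6, 8} — 6 (Runner) has 6→2; 8 (Runner) has 8→5.
A3 = A2; e.g. 1 (Keeper) can still go to 4. Fixed point.
Runner's winning region = {2, 3, 5, 6, 8}.

2, 3, 5, 6, 8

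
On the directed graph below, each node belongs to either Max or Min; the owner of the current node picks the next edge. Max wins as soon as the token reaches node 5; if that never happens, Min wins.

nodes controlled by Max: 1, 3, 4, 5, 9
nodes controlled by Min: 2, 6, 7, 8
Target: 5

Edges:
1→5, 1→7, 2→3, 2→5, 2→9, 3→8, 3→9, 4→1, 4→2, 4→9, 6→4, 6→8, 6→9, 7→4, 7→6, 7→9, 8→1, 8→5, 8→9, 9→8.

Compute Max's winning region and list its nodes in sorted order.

1, 4, 5

A0 = {5}
A1: add {1} — 1 (Max) has 1→5.
A2: add {4} — 4 (Max) has 4→1.
A3 = A2; e.g. 2 (Min) can still go to 3. Fixed point.
Max's winning region = {1, 4, 5}.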